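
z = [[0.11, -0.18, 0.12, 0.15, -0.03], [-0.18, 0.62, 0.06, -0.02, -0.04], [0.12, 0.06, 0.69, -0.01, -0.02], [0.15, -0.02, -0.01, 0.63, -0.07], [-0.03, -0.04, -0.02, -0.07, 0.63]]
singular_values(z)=[0.75, 0.73, 0.66, 0.54, 0.0]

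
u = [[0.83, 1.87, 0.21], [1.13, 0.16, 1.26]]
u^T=[[0.83, 1.13], [1.87, 0.16], [0.21, 1.26]]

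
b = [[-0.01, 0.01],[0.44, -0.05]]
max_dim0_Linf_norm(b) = 0.44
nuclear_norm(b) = 0.45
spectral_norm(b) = 0.44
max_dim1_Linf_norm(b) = 0.44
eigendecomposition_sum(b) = [[0.03, 0.00], [0.12, 0.01]] + [[-0.04,  0.01], [0.32,  -0.06]]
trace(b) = -0.06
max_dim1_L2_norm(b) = 0.44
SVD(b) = [[-0.02, 1.00], [1.00, 0.02]] @ diag([0.4429700734224545, 0.008804206500606251]) @ [[0.99, -0.11], [0.11, 0.99]]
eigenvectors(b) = [[0.2,  -0.11], [0.98,  0.99]]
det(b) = -0.00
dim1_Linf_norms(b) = [0.01, 0.44]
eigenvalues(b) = [0.04, -0.1]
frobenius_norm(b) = 0.44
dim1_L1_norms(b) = [0.02, 0.49]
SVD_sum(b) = [[-0.01,  0.0], [0.44,  -0.05]] + [[0.0,0.01], [0.00,0.0]]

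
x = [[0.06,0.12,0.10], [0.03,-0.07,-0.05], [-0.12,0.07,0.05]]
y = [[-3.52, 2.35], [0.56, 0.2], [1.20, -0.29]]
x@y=[[-0.02,0.14], [-0.2,0.07], [0.52,-0.28]]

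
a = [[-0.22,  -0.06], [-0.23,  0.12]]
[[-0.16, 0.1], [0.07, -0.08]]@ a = [[0.01, 0.02], [0.0, -0.01]]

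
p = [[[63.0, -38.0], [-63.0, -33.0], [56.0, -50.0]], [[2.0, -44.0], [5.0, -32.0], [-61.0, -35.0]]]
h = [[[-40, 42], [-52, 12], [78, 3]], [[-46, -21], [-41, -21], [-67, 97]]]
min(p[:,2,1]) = -50.0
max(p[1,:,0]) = 5.0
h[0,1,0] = -52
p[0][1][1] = -33.0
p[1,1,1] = -32.0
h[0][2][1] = 3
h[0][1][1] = 12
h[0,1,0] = -52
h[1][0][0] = -46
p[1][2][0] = -61.0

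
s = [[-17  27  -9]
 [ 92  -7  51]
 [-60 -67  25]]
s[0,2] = -9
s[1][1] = -7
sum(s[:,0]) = 15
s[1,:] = [92, -7, 51]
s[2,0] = -60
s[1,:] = [92, -7, 51]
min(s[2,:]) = -67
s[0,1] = 27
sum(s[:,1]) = -47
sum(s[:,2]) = 67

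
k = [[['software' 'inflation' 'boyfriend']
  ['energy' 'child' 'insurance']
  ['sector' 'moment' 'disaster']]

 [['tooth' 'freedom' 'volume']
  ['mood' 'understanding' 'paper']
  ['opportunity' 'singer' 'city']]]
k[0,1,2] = 'insurance'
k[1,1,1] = 'understanding'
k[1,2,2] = 'city'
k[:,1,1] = ['child', 'understanding']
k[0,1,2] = 'insurance'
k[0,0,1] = 'inflation'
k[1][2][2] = 'city'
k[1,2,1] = 'singer'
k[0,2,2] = 'disaster'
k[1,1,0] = 'mood'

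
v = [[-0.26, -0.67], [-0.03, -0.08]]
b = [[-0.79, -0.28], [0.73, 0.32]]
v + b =[[-1.05, -0.95], [0.7, 0.24]]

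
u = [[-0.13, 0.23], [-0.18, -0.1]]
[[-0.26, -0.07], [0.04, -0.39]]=u @ [[0.32, 1.77], [-0.93, 0.69]]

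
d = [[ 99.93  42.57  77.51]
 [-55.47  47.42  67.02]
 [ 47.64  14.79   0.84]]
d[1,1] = 47.42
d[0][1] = 42.57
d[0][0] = 99.93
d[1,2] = 67.02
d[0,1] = 42.57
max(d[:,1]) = 47.42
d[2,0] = 47.64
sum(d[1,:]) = 58.97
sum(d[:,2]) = 145.37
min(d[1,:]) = -55.47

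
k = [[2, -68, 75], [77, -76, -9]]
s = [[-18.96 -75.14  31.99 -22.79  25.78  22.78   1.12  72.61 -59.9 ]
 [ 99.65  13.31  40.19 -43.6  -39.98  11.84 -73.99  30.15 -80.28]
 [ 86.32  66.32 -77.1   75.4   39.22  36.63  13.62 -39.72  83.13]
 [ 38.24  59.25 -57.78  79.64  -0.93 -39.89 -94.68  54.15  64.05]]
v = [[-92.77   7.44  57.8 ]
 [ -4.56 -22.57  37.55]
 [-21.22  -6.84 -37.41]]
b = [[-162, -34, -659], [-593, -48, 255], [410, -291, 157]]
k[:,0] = [2, 77]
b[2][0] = 410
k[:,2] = [75, -9]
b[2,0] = 410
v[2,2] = -37.41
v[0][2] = 57.8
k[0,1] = -68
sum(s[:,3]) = 88.65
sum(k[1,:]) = -8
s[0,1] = -75.14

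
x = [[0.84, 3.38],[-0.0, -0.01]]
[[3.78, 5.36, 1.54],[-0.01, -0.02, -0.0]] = x@[[-1.05, 0.3, 0.55],[1.38, 1.51, 0.32]]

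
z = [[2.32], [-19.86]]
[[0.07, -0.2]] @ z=[[4.13]]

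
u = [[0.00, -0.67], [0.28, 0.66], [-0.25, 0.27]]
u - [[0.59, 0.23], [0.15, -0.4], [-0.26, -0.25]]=[[-0.59, -0.9], [0.13, 1.06], [0.01, 0.52]]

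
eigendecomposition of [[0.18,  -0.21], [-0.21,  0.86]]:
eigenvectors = [[-0.96, 0.27], [-0.27, -0.96]]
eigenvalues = [0.12, 0.92]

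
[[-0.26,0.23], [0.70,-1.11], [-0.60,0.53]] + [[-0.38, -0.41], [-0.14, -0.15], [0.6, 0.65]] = [[-0.64, -0.18], [0.56, -1.26], [0.0, 1.18]]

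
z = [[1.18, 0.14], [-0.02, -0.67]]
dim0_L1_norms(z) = [1.2, 0.81]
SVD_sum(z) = [[1.17, 0.22], [-0.14, -0.03]] + [[0.01,  -0.08], [0.12,  -0.64]]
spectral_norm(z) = 1.19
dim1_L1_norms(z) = [1.32, 0.69]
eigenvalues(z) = [1.18, -0.67]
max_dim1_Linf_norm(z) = 1.18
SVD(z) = [[-0.99,0.12], [0.12,0.99]] @ diag([1.194198463670654, 0.6596893430749432]) @ [[-0.98, -0.18], [0.18, -0.98]]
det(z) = -0.79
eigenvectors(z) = [[1.00,  -0.08],[-0.01,  1.00]]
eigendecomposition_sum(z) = [[1.18, 0.09], [-0.01, -0.00]] + [[0.0, 0.05], [-0.01, -0.67]]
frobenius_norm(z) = 1.36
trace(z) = 0.51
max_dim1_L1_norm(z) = 1.32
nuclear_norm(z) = 1.85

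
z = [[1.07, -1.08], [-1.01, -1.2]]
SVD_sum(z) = [[-0.12, -0.93], [-0.16, -1.31]] + [[1.19, -0.15],[-0.85, 0.11]]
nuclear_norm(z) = 3.09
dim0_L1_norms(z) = [2.08, 2.28]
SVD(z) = [[0.58, 0.81], [0.81, -0.58]] @ diag([1.6166300006931043, 1.4689817700907706]) @ [[-0.12, -0.99], [0.99, -0.12]]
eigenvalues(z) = [1.48, -1.61]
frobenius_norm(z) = 2.18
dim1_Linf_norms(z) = [1.08, 1.2]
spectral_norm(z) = 1.62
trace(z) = -0.13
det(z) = -2.37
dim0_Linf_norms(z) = [1.07, 1.2]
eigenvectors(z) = [[0.94, 0.37], [-0.35, 0.93]]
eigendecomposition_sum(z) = [[1.28, -0.52], [-0.48, 0.20]] + [[-0.21,-0.56],  [-0.53,-1.40]]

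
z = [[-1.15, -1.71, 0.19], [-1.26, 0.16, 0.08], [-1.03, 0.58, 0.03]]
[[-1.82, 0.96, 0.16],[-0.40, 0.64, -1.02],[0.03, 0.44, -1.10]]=z @ [[0.38, -0.59, 0.71], [0.75, -0.25, -0.61], [-0.54, -0.76, -0.35]]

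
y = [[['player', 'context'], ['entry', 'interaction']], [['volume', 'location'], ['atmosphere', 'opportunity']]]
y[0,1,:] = ['entry', 'interaction']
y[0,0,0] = 'player'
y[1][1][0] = 'atmosphere'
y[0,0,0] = 'player'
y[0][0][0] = 'player'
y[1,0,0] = 'volume'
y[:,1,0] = ['entry', 'atmosphere']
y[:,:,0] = [['player', 'entry'], ['volume', 'atmosphere']]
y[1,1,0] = 'atmosphere'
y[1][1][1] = 'opportunity'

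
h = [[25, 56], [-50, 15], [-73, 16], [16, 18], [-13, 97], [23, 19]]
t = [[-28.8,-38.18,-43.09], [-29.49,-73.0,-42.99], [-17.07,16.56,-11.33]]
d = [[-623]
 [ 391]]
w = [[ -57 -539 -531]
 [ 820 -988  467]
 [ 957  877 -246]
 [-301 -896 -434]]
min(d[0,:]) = -623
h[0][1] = 56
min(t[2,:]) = -17.07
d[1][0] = 391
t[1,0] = -29.49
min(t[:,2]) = -43.09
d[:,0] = [-623, 391]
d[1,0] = 391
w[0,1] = -539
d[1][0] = 391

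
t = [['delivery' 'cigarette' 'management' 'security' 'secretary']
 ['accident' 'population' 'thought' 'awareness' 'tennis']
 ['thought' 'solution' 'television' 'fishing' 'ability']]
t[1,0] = 'accident'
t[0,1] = 'cigarette'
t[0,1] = 'cigarette'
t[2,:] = ['thought', 'solution', 'television', 'fishing', 'ability']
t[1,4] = 'tennis'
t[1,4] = 'tennis'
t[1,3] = 'awareness'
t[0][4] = 'secretary'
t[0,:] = ['delivery', 'cigarette', 'management', 'security', 'secretary']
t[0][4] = 'secretary'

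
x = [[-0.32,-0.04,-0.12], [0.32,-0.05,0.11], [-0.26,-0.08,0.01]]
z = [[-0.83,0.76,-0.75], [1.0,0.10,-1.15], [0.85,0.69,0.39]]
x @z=[[0.12,-0.33,0.24], [-0.22,0.31,-0.14], [0.14,-0.2,0.29]]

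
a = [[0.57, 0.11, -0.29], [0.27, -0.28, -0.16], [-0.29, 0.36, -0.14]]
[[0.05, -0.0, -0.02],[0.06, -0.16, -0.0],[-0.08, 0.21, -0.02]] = a@[[0.12, -0.11, 0.01],[-0.11, 0.49, -0.03],[0.01, -0.03, 0.08]]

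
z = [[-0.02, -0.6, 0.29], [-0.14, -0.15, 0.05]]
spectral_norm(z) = 0.69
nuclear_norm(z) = 0.82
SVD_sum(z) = [[-0.05, -0.60, 0.28], [-0.01, -0.15, 0.07]] + [[0.03, -0.0, 0.01], [-0.13, 0.00, -0.02]]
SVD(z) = [[-0.97, -0.24], [-0.24, 0.97]] @ diag([0.6866377032240181, 0.13277298110400793]) @ [[0.08,0.90,-0.43],  [-0.99,0.01,-0.17]]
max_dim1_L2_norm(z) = 0.67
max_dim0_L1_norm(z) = 0.75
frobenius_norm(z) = 0.70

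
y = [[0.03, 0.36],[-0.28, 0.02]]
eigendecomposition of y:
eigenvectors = [[(0.75+0j), (0.75-0j)],  [-0.01+0.66j, -0.01-0.66j]]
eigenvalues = [(0.03+0.32j), (0.03-0.32j)]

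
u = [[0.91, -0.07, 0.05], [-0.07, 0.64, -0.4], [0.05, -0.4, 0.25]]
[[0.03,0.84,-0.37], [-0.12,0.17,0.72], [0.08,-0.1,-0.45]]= u@[[0.02, 0.95, -0.32], [-0.66, 0.25, 0.7], [-0.75, -0.2, -0.63]]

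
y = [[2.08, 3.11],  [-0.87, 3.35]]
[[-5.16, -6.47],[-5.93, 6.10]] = y @ [[0.12,-4.2], [-1.74,0.73]]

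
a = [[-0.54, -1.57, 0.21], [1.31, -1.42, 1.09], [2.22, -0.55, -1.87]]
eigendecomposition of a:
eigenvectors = [[(-0.07-0.53j), -0.07+0.53j, -0.37+0.00j], [(-0.64+0j), -0.64-0.00j, -0.37+0.00j], [-0.39-0.39j, (-0.39+0.39j), 0.85+0.00j]]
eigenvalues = [(-0.62+1.74j), (-0.62-1.74j), (-2.6+0j)]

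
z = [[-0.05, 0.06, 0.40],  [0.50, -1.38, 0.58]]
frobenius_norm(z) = 1.63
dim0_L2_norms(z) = [0.5, 1.38, 0.7]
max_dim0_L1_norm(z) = 1.44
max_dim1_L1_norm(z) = 2.46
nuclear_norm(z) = 1.98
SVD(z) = [[0.05, 1.0], [1.00, -0.05]] @ diag([1.5803217100268003, 0.3993535937211147]) @ [[0.31, -0.87, 0.38], [-0.19, 0.33, 0.92]]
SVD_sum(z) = [[0.03, -0.07, 0.03], [0.5, -1.37, 0.6]] + [[-0.08, 0.13, 0.37], [0.0, -0.01, -0.02]]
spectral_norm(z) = 1.58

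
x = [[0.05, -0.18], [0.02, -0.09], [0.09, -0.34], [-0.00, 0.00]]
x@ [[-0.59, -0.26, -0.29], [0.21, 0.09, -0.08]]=[[-0.07, -0.03, -0.0], [-0.03, -0.01, 0.00], [-0.12, -0.05, 0.0], [0.0, 0.0, 0.00]]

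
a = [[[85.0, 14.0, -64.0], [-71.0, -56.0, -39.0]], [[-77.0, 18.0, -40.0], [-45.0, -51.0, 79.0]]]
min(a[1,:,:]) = -77.0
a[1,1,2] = 79.0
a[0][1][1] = -56.0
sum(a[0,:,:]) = -131.0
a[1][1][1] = -51.0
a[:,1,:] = [[-71.0, -56.0, -39.0], [-45.0, -51.0, 79.0]]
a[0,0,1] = 14.0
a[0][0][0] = 85.0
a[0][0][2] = -64.0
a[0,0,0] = 85.0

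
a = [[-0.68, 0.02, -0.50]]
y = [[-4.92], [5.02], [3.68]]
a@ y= [[1.61]]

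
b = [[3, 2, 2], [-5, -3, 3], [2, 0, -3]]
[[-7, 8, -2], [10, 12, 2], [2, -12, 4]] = b@ [[1, 0, 2], [-5, 0, -4], [0, 4, 0]]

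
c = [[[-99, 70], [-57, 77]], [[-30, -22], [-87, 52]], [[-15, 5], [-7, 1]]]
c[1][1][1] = 52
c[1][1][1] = 52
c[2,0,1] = 5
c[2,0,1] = 5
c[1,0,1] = -22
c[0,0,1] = 70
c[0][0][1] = 70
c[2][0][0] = -15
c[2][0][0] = -15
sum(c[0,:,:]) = -9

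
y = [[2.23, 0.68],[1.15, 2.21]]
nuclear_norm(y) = 4.46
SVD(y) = [[-0.67, -0.74], [-0.74, 0.67]] @ diag([3.1474580565412866, 1.317348770187054]) @ [[-0.75, -0.66], [-0.66, 0.75]]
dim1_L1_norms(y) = [2.91, 3.36]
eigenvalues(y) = [3.1, 1.34]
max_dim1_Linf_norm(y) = 2.23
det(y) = 4.15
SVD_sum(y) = [[1.58, 1.41], [1.74, 1.55]] + [[0.65, -0.73],[-0.59, 0.66]]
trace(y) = 4.44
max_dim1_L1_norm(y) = 3.36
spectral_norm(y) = 3.15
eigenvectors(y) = [[0.61, -0.61], [0.79, 0.8]]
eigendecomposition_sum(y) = [[1.57,  1.19], [2.02,  1.53]] + [[0.66, -0.51], [-0.87, 0.68]]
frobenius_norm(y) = 3.41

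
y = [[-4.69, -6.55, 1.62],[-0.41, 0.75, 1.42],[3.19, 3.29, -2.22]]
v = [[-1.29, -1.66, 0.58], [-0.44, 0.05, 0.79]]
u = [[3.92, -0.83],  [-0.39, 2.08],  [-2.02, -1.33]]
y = u @ v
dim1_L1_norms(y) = [12.86, 2.58, 8.7]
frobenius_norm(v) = 2.36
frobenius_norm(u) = 5.14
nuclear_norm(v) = 3.01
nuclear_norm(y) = 11.66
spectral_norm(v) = 2.23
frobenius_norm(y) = 9.81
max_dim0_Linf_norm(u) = 3.92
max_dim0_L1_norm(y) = 10.59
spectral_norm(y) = 9.59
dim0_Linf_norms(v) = [1.29, 1.66, 0.79]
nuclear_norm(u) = 7.02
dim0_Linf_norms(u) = [3.92, 2.08]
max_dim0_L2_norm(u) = 4.43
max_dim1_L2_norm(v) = 2.18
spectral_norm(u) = 4.44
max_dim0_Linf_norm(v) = 1.66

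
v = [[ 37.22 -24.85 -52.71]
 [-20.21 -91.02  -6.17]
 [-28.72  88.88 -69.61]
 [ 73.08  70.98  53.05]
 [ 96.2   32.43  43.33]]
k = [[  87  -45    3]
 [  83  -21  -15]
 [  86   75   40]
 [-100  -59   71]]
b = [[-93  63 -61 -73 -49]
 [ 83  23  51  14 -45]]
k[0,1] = -45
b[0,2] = -61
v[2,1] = 88.88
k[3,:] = [-100, -59, 71]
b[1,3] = 14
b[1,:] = [83, 23, 51, 14, -45]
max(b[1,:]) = 83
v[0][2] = -52.71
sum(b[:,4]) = -94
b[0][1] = 63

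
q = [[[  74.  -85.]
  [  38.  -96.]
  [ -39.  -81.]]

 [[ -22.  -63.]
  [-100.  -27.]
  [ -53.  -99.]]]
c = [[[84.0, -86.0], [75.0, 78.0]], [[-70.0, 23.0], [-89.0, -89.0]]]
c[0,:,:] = [[84.0, -86.0], [75.0, 78.0]]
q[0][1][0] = 38.0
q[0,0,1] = -85.0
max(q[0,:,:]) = 74.0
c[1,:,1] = [23.0, -89.0]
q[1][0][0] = -22.0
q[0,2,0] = -39.0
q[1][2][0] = -53.0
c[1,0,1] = 23.0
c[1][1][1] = -89.0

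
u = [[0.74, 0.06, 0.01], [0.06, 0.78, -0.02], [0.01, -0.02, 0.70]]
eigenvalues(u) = [0.82, 0.72, 0.68]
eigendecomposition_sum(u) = [[0.27,0.38,-0.04], [0.38,0.55,-0.06], [-0.04,-0.06,0.01]] + [[0.26, -0.15, 0.31], [-0.15, 0.08, -0.18], [0.31, -0.18, 0.38]] + [[0.21, -0.18, -0.26], [-0.18, 0.15, 0.22], [-0.26, 0.22, 0.32]]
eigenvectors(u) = [[-0.57, -0.6, -0.56],[-0.82, 0.34, 0.47],[0.09, -0.72, 0.68]]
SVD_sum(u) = [[0.27, 0.38, -0.04],[0.38, 0.55, -0.06],[-0.04, -0.06, 0.01]] + [[0.26,  -0.15,  0.31], [-0.15,  0.08,  -0.18], [0.31,  -0.18,  0.38]] + [[0.21, -0.18, -0.26], [-0.18, 0.15, 0.22], [-0.26, 0.22, 0.32]]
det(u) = 0.40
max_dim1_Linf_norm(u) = 0.78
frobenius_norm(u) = 1.29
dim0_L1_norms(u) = [0.81, 0.86, 0.73]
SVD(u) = [[-0.57, 0.60, -0.56], [-0.82, -0.34, 0.47], [0.09, 0.72, 0.68]] @ diag([0.8241352075701018, 0.7177048552262087, 0.6781599372036897]) @ [[-0.57, -0.82, 0.09], [0.6, -0.34, 0.72], [-0.56, 0.47, 0.68]]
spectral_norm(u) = 0.82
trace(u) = 2.22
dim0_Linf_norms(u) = [0.74, 0.78, 0.7]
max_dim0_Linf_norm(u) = 0.78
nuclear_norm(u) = 2.22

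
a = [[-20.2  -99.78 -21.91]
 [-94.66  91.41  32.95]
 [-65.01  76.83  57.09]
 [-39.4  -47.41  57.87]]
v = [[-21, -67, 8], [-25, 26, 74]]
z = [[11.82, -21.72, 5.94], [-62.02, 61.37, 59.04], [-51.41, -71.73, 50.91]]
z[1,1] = 61.37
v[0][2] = 8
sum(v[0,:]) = -80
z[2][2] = 50.91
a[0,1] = -99.78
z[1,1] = 61.37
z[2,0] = -51.41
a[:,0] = [-20.2, -94.66, -65.01, -39.4]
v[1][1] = 26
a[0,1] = -99.78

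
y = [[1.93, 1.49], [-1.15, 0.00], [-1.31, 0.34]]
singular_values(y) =[2.8, 1.12]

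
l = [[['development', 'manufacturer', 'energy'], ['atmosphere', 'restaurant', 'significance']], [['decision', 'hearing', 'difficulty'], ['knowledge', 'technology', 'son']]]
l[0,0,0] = 'development'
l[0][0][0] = 'development'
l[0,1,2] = 'significance'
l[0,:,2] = ['energy', 'significance']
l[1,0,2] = 'difficulty'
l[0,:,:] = [['development', 'manufacturer', 'energy'], ['atmosphere', 'restaurant', 'significance']]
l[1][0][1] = 'hearing'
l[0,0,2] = 'energy'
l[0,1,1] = 'restaurant'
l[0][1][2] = 'significance'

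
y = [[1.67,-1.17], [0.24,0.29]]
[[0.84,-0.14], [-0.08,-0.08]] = y @ [[0.20, -0.18], [-0.43, -0.14]]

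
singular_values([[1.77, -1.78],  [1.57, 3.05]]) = [3.58, 2.29]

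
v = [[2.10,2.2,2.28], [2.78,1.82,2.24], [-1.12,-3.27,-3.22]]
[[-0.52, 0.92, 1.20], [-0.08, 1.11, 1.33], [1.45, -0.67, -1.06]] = v @[[0.34, 0.36, 0.38], [-0.55, 0.17, 0.37], [-0.01, -0.09, -0.18]]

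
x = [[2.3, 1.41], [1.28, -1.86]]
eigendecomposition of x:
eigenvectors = [[0.96, -0.3], [0.27, 0.96]]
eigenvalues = [2.7, -2.26]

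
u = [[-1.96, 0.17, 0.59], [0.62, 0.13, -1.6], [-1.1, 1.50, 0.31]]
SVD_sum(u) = [[-1.59, 0.63, 0.91], [1.00, -0.40, -0.57], [-1.26, 0.50, 0.72]] + [[0.01, -0.05, 0.05], [-0.12, 0.81, -0.77], [-0.11, 0.71, -0.68]] + [[-0.37, -0.41, -0.37], [-0.26, -0.28, -0.25], [0.27, 0.29, 0.27]]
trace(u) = -1.52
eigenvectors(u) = [[(-0.9+0j),(0.16-0.06j),(0.16+0.06j)], [-0.08+0.00j,0.00+0.68j,-0.68j], [-0.44+0.00j,0.71+0.00j,(0.71-0j)]]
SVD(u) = [[-0.7,-0.05,0.71],[0.44,0.75,0.49],[-0.56,0.66,-0.51]] @ diag([2.7589046621896625, 1.4966290030137042, 0.9405034249200515]) @ [[0.82, -0.33, -0.47], [-0.11, 0.72, -0.69], [-0.56, -0.62, -0.55]]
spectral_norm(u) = 2.76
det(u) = -3.88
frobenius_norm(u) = 3.28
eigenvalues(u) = [(-1.66+0j), (0.07+1.53j), (0.07-1.53j)]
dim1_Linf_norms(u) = [1.96, 1.6, 1.5]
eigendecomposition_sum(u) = [[(-1.84+0j), -0.17+0.00j, 0.41-0.00j], [(-0.17+0j), -0.02+0.00j, (0.04-0j)], [(-0.9+0j), -0.08+0.00j, 0.20-0.00j]] + [[-0.06-0.08j, 0.17-0.09j, 0.09+0.19j], [(0.39-0.1j), 0.07+0.76j, -0.82+0.05j], [(-0.1-0.41j), (0.79-0.07j), (0.05+0.86j)]] + [[(-0.06+0.08j), 0.17+0.09j, 0.09-0.19j], [0.39+0.10j, 0.07-0.76j, -0.82-0.05j], [(-0.1+0.41j), 0.79+0.07j, (0.05-0.86j)]]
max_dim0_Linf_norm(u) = 1.96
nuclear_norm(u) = 5.20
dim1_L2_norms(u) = [2.05, 1.72, 1.89]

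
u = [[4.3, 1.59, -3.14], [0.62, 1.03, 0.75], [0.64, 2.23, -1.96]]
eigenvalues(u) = [4.08, 1.63, -2.33]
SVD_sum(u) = [[3.82, 2.21, -3.28], [0.28, 0.16, -0.24], [1.74, 1.01, -1.5]] + [[0.47, -0.63, 0.13], [-0.19, 0.26, -0.05], [-1.0, 1.34, -0.27]] + [[0.01, 0.01, 0.01], [0.54, 0.61, 1.04], [-0.10, -0.11, -0.19]]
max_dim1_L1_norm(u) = 9.03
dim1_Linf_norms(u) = [4.3, 1.03, 2.23]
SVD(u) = [[-0.91,-0.42,0.01], [-0.07,0.17,0.98], [-0.41,0.89,-0.18]] @ diag([6.058182735965267, 1.8982616571910667, 1.3433631744582746]) @ [[-0.69,-0.4,0.6], [-0.59,0.79,-0.16], [0.41,0.46,0.79]]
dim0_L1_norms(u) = [5.56, 4.85, 5.85]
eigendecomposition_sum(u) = [[4.34, 0.67, -2.17],[1.1, 0.17, -0.55],[0.87, 0.13, -0.43]] + [[-0.08,0.22,0.11], [-0.45,1.27,0.66], [-0.30,0.83,0.43]] + [[0.04, 0.7, -1.08], [-0.02, -0.41, 0.64], [0.07, 1.27, -1.96]]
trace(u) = 3.37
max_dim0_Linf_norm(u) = 4.3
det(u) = -15.45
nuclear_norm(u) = 9.30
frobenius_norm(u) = 6.49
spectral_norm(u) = 6.06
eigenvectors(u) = [[-0.95, 0.14, 0.46], [-0.24, 0.83, -0.27], [-0.19, 0.54, 0.84]]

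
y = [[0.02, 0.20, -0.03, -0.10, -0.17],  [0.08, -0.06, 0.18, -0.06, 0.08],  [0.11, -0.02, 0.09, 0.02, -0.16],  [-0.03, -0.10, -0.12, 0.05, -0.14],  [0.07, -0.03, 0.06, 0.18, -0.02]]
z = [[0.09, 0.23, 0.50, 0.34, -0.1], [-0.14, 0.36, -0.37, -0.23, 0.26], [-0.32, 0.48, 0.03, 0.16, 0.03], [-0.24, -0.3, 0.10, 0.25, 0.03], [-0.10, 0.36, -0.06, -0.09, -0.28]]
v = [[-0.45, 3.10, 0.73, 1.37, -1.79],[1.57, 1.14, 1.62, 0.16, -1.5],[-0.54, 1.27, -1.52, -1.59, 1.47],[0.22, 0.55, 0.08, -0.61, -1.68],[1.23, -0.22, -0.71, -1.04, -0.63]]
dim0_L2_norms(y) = [0.16, 0.23, 0.24, 0.22, 0.28]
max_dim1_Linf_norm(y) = 0.2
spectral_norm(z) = 0.86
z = y @ v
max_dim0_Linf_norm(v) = 3.1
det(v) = 28.20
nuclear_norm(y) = 1.00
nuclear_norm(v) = 12.19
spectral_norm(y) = 0.33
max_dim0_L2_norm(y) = 0.28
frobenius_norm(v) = 6.33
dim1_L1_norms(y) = [0.52, 0.46, 0.4, 0.44, 0.36]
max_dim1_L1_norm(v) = 7.44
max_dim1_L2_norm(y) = 0.28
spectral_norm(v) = 4.74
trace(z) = 0.45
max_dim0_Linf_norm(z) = 0.5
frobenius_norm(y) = 0.52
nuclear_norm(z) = 2.41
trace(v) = -2.07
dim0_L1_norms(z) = [0.89, 1.73, 1.06, 1.07, 0.7]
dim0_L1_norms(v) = [4.01, 6.28, 4.66, 4.77, 7.07]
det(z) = 0.00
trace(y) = 0.08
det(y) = 0.00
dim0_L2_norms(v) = [2.13, 3.59, 2.45, 2.43, 3.29]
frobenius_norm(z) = 1.29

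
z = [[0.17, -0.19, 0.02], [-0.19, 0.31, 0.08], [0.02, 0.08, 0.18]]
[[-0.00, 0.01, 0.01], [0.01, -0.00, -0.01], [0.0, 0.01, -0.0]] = z @ [[0.03,0.02,0.03], [0.04,-0.01,-0.01], [-0.01,0.07,-0.02]]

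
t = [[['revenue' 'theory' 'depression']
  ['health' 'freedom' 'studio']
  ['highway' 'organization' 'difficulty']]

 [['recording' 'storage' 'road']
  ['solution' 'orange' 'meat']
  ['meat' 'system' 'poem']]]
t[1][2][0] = 'meat'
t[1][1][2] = 'meat'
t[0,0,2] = 'depression'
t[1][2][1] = 'system'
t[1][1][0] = 'solution'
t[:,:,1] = [['theory', 'freedom', 'organization'], ['storage', 'orange', 'system']]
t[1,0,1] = 'storage'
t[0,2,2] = 'difficulty'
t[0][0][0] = 'revenue'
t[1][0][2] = 'road'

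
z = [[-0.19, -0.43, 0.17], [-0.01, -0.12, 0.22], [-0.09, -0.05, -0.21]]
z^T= [[-0.19, -0.01, -0.09], [-0.43, -0.12, -0.05], [0.17, 0.22, -0.21]]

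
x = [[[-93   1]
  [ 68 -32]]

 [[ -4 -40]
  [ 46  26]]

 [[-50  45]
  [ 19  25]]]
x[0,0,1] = 1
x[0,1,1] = -32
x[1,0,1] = -40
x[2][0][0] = -50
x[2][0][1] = 45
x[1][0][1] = -40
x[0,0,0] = -93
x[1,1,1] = 26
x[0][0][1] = 1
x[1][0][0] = -4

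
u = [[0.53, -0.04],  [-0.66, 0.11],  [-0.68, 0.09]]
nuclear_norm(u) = 1.13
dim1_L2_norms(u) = [0.53, 0.67, 0.69]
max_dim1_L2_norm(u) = 0.69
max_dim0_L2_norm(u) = 1.09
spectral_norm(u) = 1.10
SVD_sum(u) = [[0.53, -0.07],[-0.66, 0.09],[-0.68, 0.09]] + [[0.00, 0.03], [0.00, 0.02], [0.0, 0.00]]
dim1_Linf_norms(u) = [0.53, 0.66, 0.68]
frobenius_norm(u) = 1.10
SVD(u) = [[-0.48, -0.79], [0.61, -0.61], [0.63, -0.01]] @ diag([1.0951270881352468, 0.037371925725269935]) @ [[-0.99,0.13],[-0.13,-0.99]]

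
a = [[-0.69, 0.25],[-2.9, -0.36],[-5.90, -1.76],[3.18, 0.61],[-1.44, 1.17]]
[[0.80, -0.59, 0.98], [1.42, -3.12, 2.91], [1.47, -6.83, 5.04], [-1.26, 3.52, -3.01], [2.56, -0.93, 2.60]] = a @ [[-0.66, 1.02, -1.11], [1.38, 0.46, 0.86]]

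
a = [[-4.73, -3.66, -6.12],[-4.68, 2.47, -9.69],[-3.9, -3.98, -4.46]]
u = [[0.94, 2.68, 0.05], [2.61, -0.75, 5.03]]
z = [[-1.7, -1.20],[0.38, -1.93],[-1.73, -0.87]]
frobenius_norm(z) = 3.46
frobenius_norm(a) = 15.69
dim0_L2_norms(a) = [7.71, 5.94, 12.3]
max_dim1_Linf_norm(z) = 1.93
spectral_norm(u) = 5.72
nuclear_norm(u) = 8.56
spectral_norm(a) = 14.54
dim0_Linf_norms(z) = [1.73, 1.93]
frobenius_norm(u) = 6.38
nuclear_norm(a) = 20.43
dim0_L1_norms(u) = [3.55, 3.43, 5.08]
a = z @ u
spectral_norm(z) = 2.96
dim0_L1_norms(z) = [3.81, 4.0]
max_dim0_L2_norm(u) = 5.03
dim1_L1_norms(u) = [3.67, 8.39]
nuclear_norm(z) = 4.74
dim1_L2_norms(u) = [2.84, 5.72]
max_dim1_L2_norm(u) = 5.72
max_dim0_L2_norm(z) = 2.46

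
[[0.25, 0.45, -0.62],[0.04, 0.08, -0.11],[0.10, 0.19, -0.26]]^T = [[0.25, 0.04, 0.10],[0.45, 0.08, 0.19],[-0.62, -0.11, -0.26]]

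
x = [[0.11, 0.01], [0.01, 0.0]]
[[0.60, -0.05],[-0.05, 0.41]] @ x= [[0.07, 0.01], [-0.00, -0.00]]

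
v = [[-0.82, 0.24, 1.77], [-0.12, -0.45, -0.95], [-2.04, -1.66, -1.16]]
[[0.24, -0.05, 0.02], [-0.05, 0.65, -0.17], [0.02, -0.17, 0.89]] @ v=[[-0.23, 0.05, 0.45],  [0.31, -0.02, -0.51],  [-1.81, -1.40, -0.84]]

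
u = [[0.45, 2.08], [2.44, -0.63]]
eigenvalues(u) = [2.23, -2.41]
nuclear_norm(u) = 4.65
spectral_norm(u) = 2.52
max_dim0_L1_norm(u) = 2.89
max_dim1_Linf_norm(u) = 2.44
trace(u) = -0.18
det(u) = -5.36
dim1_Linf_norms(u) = [2.08, 2.44]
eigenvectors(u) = [[0.76, -0.59], [0.65, 0.81]]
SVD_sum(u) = [[-0.27, 0.10],  [2.36, -0.86]] + [[0.72, 1.98], [0.08, 0.23]]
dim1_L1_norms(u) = [2.53, 3.07]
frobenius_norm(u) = 3.30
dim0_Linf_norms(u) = [2.44, 2.08]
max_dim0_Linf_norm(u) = 2.44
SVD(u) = [[0.11,-0.99], [-0.99,-0.11]] @ diag([2.524863986730513, 2.122371750780551]) @ [[-0.94,0.34], [-0.34,-0.94]]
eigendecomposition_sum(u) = [[1.37, 1.00], [1.17, 0.85]] + [[-0.92, 1.08], [1.27, -1.48]]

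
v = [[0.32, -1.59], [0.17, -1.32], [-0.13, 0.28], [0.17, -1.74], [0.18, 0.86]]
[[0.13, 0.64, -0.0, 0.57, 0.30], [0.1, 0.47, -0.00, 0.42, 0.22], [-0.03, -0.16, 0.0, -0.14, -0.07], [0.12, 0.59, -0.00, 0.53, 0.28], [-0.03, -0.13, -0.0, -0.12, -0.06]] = v @ [[0.12, 0.6, -0.01, 0.53, 0.29], [-0.06, -0.28, 0.00, -0.25, -0.13]]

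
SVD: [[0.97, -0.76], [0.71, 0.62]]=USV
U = [[-0.95, -0.3], [-0.30, 0.95]]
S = [1.26, 0.91]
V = [[-0.9, 0.43],[0.43, 0.90]]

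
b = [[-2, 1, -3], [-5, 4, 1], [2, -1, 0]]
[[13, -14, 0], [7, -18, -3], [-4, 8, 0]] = b @ [[-2, 4, -1], [0, 0, -2], [-3, 2, 0]]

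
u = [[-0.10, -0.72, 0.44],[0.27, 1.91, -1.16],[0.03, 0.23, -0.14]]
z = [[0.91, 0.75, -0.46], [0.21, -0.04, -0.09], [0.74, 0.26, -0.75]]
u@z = [[0.08,  0.07,  -0.22],[-0.21,  -0.18,  0.57],[-0.03,  -0.02,  0.07]]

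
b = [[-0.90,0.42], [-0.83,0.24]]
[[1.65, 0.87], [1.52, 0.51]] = b @ [[-1.82,-0.04], [0.02,1.99]]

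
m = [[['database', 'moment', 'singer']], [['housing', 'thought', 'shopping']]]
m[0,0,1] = 'moment'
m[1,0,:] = ['housing', 'thought', 'shopping']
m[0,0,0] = 'database'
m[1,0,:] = ['housing', 'thought', 'shopping']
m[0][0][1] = 'moment'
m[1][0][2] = 'shopping'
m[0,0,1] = 'moment'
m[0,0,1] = 'moment'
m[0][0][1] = 'moment'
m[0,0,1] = 'moment'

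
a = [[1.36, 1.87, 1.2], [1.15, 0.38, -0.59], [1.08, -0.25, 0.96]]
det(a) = -3.798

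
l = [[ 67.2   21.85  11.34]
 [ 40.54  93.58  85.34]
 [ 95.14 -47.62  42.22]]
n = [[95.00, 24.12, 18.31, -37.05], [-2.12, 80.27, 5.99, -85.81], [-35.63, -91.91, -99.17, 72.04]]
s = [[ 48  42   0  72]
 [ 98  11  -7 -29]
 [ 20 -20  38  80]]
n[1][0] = -2.12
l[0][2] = 11.34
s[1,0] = 98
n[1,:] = [-2.12, 80.27, 5.99, -85.81]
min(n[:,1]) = -91.91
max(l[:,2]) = 85.34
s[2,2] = 38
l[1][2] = 85.34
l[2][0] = 95.14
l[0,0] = 67.2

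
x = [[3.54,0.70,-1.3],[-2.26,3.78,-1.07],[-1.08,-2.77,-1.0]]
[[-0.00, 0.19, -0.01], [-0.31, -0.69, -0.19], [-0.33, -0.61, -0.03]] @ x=[[-0.42, 0.75, -0.19], [0.67, -2.3, 1.33], [0.24, -2.45, 1.11]]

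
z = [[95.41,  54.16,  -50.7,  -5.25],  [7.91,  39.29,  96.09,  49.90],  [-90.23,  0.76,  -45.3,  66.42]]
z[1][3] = 49.9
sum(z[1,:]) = 193.19000000000003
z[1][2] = 96.09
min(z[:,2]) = -50.7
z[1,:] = [7.91, 39.29, 96.09, 49.9]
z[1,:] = [7.91, 39.29, 96.09, 49.9]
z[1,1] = 39.29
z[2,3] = 66.42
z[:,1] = [54.16, 39.29, 0.76]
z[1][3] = 49.9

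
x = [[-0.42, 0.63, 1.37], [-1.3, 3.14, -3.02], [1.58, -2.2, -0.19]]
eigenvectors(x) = [[-0.00, 0.82, -0.62],[0.91, 0.55, 0.26],[-0.42, 0.17, 0.74]]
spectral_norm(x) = 4.97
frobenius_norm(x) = 5.52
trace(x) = 2.53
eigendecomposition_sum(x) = [[0.0, -0.00, 0.00], [-1.70, 3.33, -2.61], [0.79, -1.55, 1.22]] + [[0.21, 0.07, 0.15], [0.14, 0.05, 0.10], [0.04, 0.01, 0.03]] + [[-0.63, 0.56, 1.22], [0.26, -0.24, -0.51], [0.75, -0.67, -1.44]]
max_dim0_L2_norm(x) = 3.89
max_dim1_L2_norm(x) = 4.55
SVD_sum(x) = [[0.04, -0.08, 0.05], [-1.66, 3.4, -2.40], [0.80, -1.63, 1.15]] + [[-0.62, 0.61, 1.29],[0.30, -0.30, -0.63],[0.66, -0.65, -1.37]] + [[0.16,0.10,0.03], [0.06,0.04,0.01], [0.12,0.08,0.02]]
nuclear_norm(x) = 7.61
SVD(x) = [[0.02, 0.65, 0.76], [-0.9, -0.32, 0.30], [0.43, -0.69, 0.58]] @ diag([4.973329039880479, 2.386384840611874, 0.2527165478937796]) @ [[0.37, -0.76, 0.54],  [-0.4, 0.39, 0.83],  [0.84, 0.52, 0.16]]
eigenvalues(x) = [4.55, 0.29, -2.3]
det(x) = -3.00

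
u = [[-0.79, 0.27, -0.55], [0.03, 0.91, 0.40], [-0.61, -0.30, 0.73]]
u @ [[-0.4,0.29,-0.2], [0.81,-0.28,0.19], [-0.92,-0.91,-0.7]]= [[1.04, 0.20, 0.59], [0.36, -0.61, -0.11], [-0.67, -0.76, -0.45]]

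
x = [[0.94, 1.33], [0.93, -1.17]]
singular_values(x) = [1.78, 1.32]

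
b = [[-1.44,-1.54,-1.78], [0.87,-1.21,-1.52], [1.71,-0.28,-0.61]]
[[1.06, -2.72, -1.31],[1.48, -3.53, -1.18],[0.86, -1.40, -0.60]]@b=[[-6.13,2.03,3.05], [-7.22,2.32,3.45], [-3.48,0.54,0.96]]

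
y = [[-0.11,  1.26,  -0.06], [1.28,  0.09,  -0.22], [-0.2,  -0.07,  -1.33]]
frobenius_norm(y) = 2.26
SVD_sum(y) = [[0.0, 0.0, -0.06], [0.02, 0.00, -0.31], [0.09, 0.01, -1.31]] + [[-0.24, 0.03, -0.02], [1.24, -0.13, 0.08], [-0.28, 0.03, -0.02]] + [[0.13, 1.23, 0.02], [0.02, 0.22, 0.0], [-0.01, -0.11, -0.0]]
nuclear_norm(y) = 3.91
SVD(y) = [[0.05, -0.19, -0.98], [0.23, 0.96, -0.17], [0.97, -0.22, 0.09]] @ diag([1.349640915967814, 1.300341722239049, 1.2647453511873228]) @ [[0.07,0.01,-1.0], [0.99,-0.11,0.07], [-0.1,-0.99,-0.01]]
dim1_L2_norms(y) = [1.27, 1.3, 1.35]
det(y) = 2.22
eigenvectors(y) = [[-0.67+0.00j, -0.12-0.50j, (-0.12+0.5j)], [(-0.74+0j), 0.19+0.47j, 0.19-0.47j], [(0.07+0j), (0.69+0j), (0.69-0j)]]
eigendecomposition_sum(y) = [[(0.59+0j), (0.63+0j), -0.07+0.00j], [0.64+0.00j, 0.69+0.00j, (-0.07+0j)], [(-0.06+0j), -0.07+0.00j, 0.01+0.00j]] + [[-0.35+0.14j, (0.32-0.08j), 0.51j], [(0.32-0.18j), (-0.3+0.12j), (-0.07-0.49j)], [-0.07-0.50j, (-0+0.44j), -0.67-0.16j]] + [[-0.35-0.14j, 0.32+0.08j, -0.51j],  [0.32+0.18j, (-0.3-0.12j), (-0.07+0.49j)],  [-0.07+0.50j, (-0-0.44j), (-0.67+0.16j)]]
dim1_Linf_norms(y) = [1.26, 1.28, 1.33]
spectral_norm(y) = 1.35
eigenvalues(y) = [(1.28+0j), (-1.31+0.1j), (-1.31-0.1j)]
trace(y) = -1.35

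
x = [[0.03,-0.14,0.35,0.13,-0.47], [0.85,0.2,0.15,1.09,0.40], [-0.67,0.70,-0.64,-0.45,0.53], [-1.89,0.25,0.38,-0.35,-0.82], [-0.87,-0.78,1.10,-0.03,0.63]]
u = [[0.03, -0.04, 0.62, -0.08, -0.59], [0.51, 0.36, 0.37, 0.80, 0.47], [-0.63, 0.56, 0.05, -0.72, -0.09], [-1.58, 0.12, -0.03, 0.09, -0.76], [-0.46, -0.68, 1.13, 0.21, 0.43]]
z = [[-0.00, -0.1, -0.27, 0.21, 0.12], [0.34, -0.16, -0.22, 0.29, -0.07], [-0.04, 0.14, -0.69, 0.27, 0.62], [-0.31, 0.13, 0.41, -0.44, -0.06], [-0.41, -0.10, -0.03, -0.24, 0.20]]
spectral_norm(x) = 2.58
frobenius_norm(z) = 1.46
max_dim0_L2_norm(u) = 1.83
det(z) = -0.00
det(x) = 0.40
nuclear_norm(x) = 6.48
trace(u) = 0.96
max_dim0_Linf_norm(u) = 1.58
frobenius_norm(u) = 2.94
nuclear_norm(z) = 2.34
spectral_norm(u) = 2.05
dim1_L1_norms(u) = [1.36, 2.51, 2.05, 2.58, 2.91]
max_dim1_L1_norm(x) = 3.69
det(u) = 1.69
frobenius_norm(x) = 3.45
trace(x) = -0.13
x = u + z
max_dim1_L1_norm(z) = 1.76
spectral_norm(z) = 1.19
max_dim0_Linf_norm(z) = 0.69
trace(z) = -1.09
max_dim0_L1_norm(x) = 4.31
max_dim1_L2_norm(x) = 2.14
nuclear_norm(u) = 6.05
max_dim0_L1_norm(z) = 1.62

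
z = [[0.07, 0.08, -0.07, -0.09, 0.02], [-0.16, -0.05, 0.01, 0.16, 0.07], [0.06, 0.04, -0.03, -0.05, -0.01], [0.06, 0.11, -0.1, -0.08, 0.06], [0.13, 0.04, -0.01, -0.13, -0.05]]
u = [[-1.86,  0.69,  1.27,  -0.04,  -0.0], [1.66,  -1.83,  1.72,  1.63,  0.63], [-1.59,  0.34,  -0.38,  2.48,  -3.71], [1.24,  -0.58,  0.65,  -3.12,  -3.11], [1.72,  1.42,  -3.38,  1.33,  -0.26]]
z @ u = [[0.04, -0.04, 0.13, 0.26, 0.58], [0.52, -0.01, -0.43, -0.46, -0.58], [-0.08, -0.03, 0.16, 0.13, 0.29], [0.23, -0.06, 0.05, 0.26, 0.67], [-0.41, 0.02, 0.32, 0.37, 0.48]]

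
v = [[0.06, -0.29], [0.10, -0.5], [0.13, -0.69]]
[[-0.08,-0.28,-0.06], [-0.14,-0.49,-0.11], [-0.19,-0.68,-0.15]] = v @ [[0.0, -0.05, 0.24],[0.28, 0.97, 0.26]]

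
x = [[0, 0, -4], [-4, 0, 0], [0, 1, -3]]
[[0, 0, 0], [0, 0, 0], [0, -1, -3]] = x@ [[0, 0, 0], [0, -1, -3], [0, 0, 0]]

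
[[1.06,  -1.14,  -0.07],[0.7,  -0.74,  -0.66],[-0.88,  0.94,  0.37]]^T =[[1.06, 0.70, -0.88], [-1.14, -0.74, 0.94], [-0.07, -0.66, 0.37]]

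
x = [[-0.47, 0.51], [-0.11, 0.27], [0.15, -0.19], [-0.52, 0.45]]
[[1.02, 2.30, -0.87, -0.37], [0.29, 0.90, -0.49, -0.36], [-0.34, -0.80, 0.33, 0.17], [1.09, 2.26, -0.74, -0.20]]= x@[[-1.79, -2.27, -0.25, -1.20], [0.36, 2.41, -1.93, -1.83]]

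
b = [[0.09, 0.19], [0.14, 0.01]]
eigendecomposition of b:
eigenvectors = [[0.83, -0.67], [0.56, 0.74]]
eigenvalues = [0.22, -0.12]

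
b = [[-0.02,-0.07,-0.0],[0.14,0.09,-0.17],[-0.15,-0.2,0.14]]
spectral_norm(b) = 0.37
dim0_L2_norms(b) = [0.21, 0.23, 0.22]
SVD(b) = [[-0.14, -0.57, -0.81], [0.62, -0.69, 0.37], [-0.77, -0.45, 0.45]] @ diag([0.369011062628271, 0.0884908167318188, 0.00045936052284039855]) @ [[0.56, 0.60, -0.58], [-0.19, 0.77, 0.61], [0.81, -0.23, 0.54]]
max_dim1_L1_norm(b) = 0.49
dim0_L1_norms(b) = [0.31, 0.36, 0.31]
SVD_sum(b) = [[-0.03, -0.03, 0.03], [0.13, 0.14, -0.13], [-0.16, -0.17, 0.16]] + [[0.01, -0.04, -0.03], [0.01, -0.05, -0.04], [0.01, -0.03, -0.02]] + [[-0.00, 0.0, -0.0],[0.0, -0.0, 0.0],[0.0, -0.0, 0.0]]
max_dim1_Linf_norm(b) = 0.2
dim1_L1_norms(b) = [0.09, 0.4, 0.49]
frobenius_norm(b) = 0.38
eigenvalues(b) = [0.27, -0.0, -0.06]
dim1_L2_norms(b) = [0.07, 0.24, 0.29]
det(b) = 0.00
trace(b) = 0.21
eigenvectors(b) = [[-0.15,0.81,0.57], [0.62,-0.22,0.32], [-0.77,0.55,0.75]]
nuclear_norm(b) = 0.46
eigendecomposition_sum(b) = [[-0.03, -0.03, 0.04], [0.13, 0.11, -0.15], [-0.17, -0.14, 0.19]] + [[-0.00, 0.00, 0.0], [0.00, -0.00, -0.00], [-0.0, 0.0, 0.00]] + [[0.01,  -0.04,  -0.04], [0.01,  -0.02,  -0.02], [0.02,  -0.06,  -0.05]]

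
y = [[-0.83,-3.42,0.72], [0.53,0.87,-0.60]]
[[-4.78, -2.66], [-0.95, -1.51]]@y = [[2.56,14.03,-1.85], [-0.01,1.94,0.22]]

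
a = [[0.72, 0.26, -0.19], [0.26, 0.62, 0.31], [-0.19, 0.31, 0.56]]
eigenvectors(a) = [[0.46, -0.66, 0.59], [-0.62, 0.23, 0.75], [0.63, 0.71, 0.31]]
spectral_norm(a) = 0.95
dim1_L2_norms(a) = [0.79, 0.74, 0.67]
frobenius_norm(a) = 1.27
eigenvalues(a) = [0.11, 0.84, 0.95]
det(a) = 0.09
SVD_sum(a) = [[0.33, 0.42, 0.17],  [0.42, 0.53, 0.22],  [0.17, 0.22, 0.09]] + [[0.37, -0.13, -0.39], [-0.13, 0.04, 0.14], [-0.39, 0.14, 0.43]] + [[0.02, -0.03, 0.03], [-0.03, 0.04, -0.04], [0.03, -0.04, 0.04]]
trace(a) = 1.90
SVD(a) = [[-0.59, 0.66, 0.46], [-0.75, -0.23, -0.62], [-0.31, -0.71, 0.63]] @ diag([0.9515729691816421, 0.8352896624539335, 0.11313736836442445]) @ [[-0.59, -0.75, -0.31], [0.66, -0.23, -0.71], [0.46, -0.62, 0.63]]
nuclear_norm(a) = 1.90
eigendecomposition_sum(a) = [[0.02, -0.03, 0.03], [-0.03, 0.04, -0.04], [0.03, -0.04, 0.04]] + [[0.37, -0.13, -0.39], [-0.13, 0.04, 0.14], [-0.39, 0.14, 0.43]] + [[0.33, 0.42, 0.17], [0.42, 0.53, 0.22], [0.17, 0.22, 0.09]]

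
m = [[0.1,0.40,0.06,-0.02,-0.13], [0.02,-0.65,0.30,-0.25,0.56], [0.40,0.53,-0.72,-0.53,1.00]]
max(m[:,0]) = 0.405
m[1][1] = -0.651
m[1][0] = 0.023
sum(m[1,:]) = -0.017999999999999905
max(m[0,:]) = 0.4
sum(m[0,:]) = 0.4159999999999999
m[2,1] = 0.529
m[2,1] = 0.529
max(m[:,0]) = 0.405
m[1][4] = 0.561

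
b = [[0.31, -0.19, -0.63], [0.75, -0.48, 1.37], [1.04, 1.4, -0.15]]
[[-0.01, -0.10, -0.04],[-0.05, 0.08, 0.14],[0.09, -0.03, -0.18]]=b @ [[-0.01, -0.07, -0.03],[0.07, 0.04, -0.1],[-0.01, 0.11, 0.08]]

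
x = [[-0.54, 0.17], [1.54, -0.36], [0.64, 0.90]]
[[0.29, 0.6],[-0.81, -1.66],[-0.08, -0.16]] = x@[[-0.47, -0.96], [0.24, 0.5]]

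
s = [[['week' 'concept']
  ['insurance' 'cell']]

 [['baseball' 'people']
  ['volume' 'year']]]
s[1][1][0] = 'volume'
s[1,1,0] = 'volume'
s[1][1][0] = 'volume'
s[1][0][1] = 'people'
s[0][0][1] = 'concept'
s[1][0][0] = 'baseball'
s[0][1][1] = 'cell'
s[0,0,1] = 'concept'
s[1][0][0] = 'baseball'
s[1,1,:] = ['volume', 'year']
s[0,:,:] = [['week', 'concept'], ['insurance', 'cell']]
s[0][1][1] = 'cell'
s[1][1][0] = 'volume'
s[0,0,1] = 'concept'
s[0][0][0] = 'week'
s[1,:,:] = [['baseball', 'people'], ['volume', 'year']]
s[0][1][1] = 'cell'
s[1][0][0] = 'baseball'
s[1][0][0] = 'baseball'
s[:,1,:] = [['insurance', 'cell'], ['volume', 'year']]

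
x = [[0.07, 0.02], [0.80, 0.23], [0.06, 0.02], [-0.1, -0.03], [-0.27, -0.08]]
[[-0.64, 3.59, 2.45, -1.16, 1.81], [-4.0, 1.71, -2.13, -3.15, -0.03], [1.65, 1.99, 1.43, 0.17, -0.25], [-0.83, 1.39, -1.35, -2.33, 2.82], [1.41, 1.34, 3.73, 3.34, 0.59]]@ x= [[2.60, 0.75], [1.28, 0.37], [1.84, 0.53], [0.44, 0.12], [0.9, 0.26]]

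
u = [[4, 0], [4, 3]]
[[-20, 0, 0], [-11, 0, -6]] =u@[[-5, 0, 0], [3, 0, -2]]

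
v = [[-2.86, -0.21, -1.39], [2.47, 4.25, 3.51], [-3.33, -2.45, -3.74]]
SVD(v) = [[-0.3, -0.79, -0.54], [0.69, -0.57, 0.44], [-0.65, -0.24, 0.72]] @ diag([8.48443583743981, 2.3393843058360657, 0.5098329039743815]) @ [[0.56, 0.54, 0.62], [0.7, -0.71, -0.01], [0.44, 0.44, -0.78]]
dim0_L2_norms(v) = [5.04, 4.91, 5.31]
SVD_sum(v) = [[-1.45, -1.41, -1.62], [3.3, 3.20, 3.68], [-3.1, -3.01, -3.46]] + [[-1.29, 1.32, 0.01], [-0.93, 0.95, 0.01], [-0.39, 0.40, 0.00]] + [[-0.12, -0.12, 0.21],[0.10, 0.10, -0.18],[0.16, 0.16, -0.29]]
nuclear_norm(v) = 11.33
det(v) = 10.12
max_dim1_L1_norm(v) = 10.23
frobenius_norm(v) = 8.82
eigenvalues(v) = [-4.65, -0.72, 3.02]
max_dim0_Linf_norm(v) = 4.25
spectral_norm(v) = 8.48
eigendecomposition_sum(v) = [[-2.58, -0.56, -1.80], [2.15, 0.46, 1.50], [-3.64, -0.78, -2.54]] + [[-0.31, 0.14, 0.3], [-0.21, 0.09, 0.20], [0.52, -0.22, -0.50]] + [[0.03, 0.21, 0.1], [0.53, 3.7, 1.81], [-0.21, -1.44, -0.71]]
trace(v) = -2.35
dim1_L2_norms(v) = [3.19, 6.04, 5.57]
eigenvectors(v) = [[0.52, -0.49, 0.05], [-0.43, -0.33, 0.93], [0.74, 0.81, -0.36]]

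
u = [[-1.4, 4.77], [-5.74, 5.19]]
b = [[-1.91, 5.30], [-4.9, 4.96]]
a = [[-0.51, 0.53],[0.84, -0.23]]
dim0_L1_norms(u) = [7.14, 9.96]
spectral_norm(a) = 1.10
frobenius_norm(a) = 1.14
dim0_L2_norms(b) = [5.26, 7.26]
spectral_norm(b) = 8.76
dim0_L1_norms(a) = [1.35, 0.76]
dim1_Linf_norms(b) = [5.3, 4.96]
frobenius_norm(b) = 8.96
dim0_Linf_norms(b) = [4.9, 5.3]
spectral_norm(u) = 8.92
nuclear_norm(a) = 1.40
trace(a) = -0.74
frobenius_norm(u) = 9.20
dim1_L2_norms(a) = [0.74, 0.87]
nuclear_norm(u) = 11.17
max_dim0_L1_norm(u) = 9.96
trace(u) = 3.79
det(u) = 20.11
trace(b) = 3.05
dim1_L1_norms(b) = [7.21, 9.86]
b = a + u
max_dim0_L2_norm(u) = 7.05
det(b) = 16.50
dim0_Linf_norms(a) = [0.84, 0.53]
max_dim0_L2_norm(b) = 7.26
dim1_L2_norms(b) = [5.63, 6.97]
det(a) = -0.33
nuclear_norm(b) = 10.65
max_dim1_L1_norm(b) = 9.86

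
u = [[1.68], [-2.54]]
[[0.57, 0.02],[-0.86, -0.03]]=u @ [[0.34, 0.01]]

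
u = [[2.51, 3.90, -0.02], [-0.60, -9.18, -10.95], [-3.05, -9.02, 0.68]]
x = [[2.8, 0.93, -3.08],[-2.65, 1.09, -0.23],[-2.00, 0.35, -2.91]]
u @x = [[-3.27,6.58,-8.57], [44.55,-14.40,35.82], [14.0,-12.43,9.49]]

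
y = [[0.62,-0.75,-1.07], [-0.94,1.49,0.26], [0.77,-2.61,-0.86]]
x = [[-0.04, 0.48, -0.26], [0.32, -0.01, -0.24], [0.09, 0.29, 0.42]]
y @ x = [[-0.36, -0.01, -0.43],[0.54, -0.39, -0.00],[-0.94, 0.15, 0.06]]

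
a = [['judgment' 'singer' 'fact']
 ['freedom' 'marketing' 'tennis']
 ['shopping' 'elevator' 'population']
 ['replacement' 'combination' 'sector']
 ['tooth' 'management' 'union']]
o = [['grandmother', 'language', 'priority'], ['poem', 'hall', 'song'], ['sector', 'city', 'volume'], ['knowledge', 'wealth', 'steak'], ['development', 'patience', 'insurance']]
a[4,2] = 'union'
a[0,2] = 'fact'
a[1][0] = 'freedom'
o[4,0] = 'development'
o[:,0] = ['grandmother', 'poem', 'sector', 'knowledge', 'development']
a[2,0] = 'shopping'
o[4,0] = 'development'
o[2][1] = 'city'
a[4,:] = ['tooth', 'management', 'union']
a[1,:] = ['freedom', 'marketing', 'tennis']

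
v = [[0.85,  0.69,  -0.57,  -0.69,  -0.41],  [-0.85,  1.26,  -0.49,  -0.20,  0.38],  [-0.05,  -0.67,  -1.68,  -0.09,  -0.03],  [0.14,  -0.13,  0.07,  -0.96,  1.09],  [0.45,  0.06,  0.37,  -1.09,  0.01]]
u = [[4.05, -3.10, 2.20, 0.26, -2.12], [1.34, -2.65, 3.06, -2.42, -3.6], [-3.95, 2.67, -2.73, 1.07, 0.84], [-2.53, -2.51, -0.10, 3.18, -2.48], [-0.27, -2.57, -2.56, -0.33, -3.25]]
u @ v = [[5.05, -2.75, -5.25, -0.31, -2.64], [1.28, -4.37, -6.11, 5.58, -4.32], [-4.96, 2.38, 5.92, 0.49, 3.89], [-0.68, -5.4, 2.14, 1.91, 3.53], [0.57, -1.86, 4.49, 4.79, -1.18]]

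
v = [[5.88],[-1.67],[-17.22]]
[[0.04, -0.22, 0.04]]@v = [[-0.09]]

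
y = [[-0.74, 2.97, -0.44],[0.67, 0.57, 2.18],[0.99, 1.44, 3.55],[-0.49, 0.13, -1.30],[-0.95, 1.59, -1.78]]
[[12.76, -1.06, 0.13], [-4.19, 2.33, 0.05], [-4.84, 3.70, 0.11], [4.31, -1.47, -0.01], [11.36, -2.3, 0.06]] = y @ [[-3.74, 5.97, -0.75], [3.13, 0.98, -0.1], [-1.59, -1.02, 0.28]]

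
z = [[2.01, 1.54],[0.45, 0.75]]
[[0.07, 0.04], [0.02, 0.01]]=z @ [[0.02, 0.01], [0.02, 0.01]]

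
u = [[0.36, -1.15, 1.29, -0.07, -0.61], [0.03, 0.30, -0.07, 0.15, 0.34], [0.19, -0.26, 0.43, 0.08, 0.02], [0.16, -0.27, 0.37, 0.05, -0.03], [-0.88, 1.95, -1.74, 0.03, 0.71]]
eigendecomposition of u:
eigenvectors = [[-0.53+0.00j, -0.43+0.00j, -0.36+0.00j, -0.59+0.00j, -0.59-0.00j], [(0.16+0j), (0.42+0j), (-0.66+0j), (-0.46-0.01j), (-0.46+0.01j)], [-0.09+0.00j, 0.26+0.00j, (-0.54+0j), -0.08+0.07j, (-0.08-0.07j)], [(-0.1+0j), (0.18+0j), -0.35+0.00j, (0.25-0.46j), 0.25+0.46j], [(0.82+0j), -0.74+0.00j, (0.1+0j), (0.32+0.22j), (0.32-0.22j)]]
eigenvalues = [(1.86+0j), (-0.31+0j), (0.29+0j), 0j, -0j]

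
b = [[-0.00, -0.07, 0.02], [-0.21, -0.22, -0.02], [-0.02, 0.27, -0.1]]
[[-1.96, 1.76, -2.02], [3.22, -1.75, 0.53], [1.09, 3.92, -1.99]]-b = [[-1.96, 1.83, -2.04],[3.43, -1.53, 0.55],[1.11, 3.65, -1.89]]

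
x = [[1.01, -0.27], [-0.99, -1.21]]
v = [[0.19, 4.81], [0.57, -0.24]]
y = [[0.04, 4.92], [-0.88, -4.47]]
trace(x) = -0.20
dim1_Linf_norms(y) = [4.92, 4.47]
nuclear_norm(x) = 2.55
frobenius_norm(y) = 6.71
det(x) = -1.49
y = x @ v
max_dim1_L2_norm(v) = 4.81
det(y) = 4.15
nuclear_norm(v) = 5.40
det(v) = -2.79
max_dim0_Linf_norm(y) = 4.92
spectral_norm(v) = 4.82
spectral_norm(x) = 1.65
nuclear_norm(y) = 7.30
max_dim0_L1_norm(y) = 9.39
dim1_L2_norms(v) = [4.81, 0.62]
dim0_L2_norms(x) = [1.41, 1.24]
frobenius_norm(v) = 4.85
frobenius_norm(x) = 1.88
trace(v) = -0.05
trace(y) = -4.43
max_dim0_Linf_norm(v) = 4.81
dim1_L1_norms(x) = [1.28, 2.2]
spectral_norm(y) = 6.68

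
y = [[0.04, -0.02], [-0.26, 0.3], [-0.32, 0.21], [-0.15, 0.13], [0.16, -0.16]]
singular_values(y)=[0.63, 0.08]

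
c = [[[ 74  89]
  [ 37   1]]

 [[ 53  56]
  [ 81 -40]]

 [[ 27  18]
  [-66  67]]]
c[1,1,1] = -40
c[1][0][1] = 56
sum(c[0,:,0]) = 111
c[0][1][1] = 1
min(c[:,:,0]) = -66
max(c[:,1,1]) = 67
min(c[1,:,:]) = -40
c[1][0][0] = 53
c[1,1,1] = -40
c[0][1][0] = 37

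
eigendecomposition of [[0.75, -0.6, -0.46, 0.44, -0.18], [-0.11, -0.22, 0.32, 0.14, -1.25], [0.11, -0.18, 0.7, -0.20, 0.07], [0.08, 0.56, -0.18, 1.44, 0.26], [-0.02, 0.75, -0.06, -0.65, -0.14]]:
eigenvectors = [[(-0.27-0.22j), -0.27+0.22j, (0.9+0j), (0.9-0j), -0.47+0.00j], [(-0.69+0j), (-0.69-0j), -0.03-0.10j, (-0.03+0.1j), (-0.17+0j)], [(-0.02-0.03j), (-0.02+0.03j), (0.11-0.4j), (0.11+0.4j), 0.18+0.00j], [0.21+0.04j, 0.21-0.04j, -0.02-0.02j, -0.02+0.02j, -0.81+0.00j], [0.03+0.60j, (0.03-0.6j), (-0.05-0.02j), -0.05+0.02j, 0.24+0.00j]]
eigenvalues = [(-0.24+1.06j), (-0.24-1.06j), (0.72+0.26j), (0.72-0.26j), (1.57+0j)]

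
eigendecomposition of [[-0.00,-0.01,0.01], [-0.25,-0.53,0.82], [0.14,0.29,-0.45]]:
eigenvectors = [[-0.01+0.00j, (-0.73+0j), (-0.73-0j)], [-0.88+0.00j, (-0.3+0.38j), (-0.3-0.38j)], [0.48+0.00j, (-0.42+0.25j), -0.42-0.25j]]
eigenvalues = [(-0.98+0j), 0j, -0j]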